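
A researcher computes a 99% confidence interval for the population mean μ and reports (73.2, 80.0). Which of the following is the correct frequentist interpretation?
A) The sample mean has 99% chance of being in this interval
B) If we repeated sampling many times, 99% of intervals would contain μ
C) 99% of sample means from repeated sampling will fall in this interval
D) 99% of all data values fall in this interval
B

A) Wrong — x̄ is observed and sits in the interval by construction.
B) Correct — this is the frequentist long-run coverage interpretation.
C) Wrong — coverage applies to intervals containing μ, not to future x̄ values.
D) Wrong — a CI is about the parameter μ, not individual data values.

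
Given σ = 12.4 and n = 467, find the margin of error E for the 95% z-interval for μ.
Margin of error = 1.12

Margin of error = z* · σ/√n
= 1.960 · 12.4/√467
= 1.960 · 12.4/21.6102
= 1.12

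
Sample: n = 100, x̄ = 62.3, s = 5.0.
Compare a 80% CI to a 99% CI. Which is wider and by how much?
99% CI is wider by 1.34

df = 99
80% CI: t* = 1.290, (61.65, 62.95), width = 2 · t* · s/√n = 1.29
99% CI: t* = 2.626, (60.99, 63.61), width = 2 · t* · s/√n = 2.63

The 99% CI is wider by 2.63 - 1.29 = 1.34.
Higher confidence requires a wider interval.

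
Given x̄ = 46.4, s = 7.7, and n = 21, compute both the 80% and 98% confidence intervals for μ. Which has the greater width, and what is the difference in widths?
98% CI is wider by 4.05

df = 20
80% CI: t* = 1.325, (44.17, 48.63), width = 2 · t* · s/√n = 4.45
98% CI: t* = 2.528, (42.15, 50.65), width = 2 · t* · s/√n = 8.50

The 98% CI is wider by 8.50 - 4.45 = 4.05.
Higher confidence requires a wider interval.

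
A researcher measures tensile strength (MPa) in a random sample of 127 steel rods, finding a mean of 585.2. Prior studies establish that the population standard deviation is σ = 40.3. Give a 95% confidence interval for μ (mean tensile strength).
(578.19, 592.21)

z-interval (σ known):
z* = 1.960 for 95% confidence

Margin of error = z* · σ/√n = 1.960 · 40.3/√127 = 7.01

CI: (585.2 - 7.01, 585.2 + 7.01) = (578.19, 592.21)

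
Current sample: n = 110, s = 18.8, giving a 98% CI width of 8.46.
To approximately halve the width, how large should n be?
n ≈ 440

CI width ∝ 1/√n
To reduce width by factor 2, need √n to grow by 2 → need 2² = 4 times as many samples.

Current: n = 110, width = 8.46
New: n = 440, width ≈ 4.19

Width reduced by factor of 8.46/4.19 = 2.02.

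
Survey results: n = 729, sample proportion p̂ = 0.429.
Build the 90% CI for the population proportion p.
(0.399, 0.459)

Proportion CI:
SE = √(p̂(1-p̂)/n) = √(0.429 · 0.571 / 729) = 0.01833

z* = 1.645
Margin = z* · SE = 1.645 · 0.01833 = 0.0302

CI: 0.429 ± 0.0302 = (0.399, 0.459)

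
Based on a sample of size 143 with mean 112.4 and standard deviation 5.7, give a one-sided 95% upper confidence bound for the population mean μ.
μ ≤ 113.19

Upper bound (one-sided):
t* = 1.656 (one-sided for 95%)
Upper bound = x̄ + t* · s/√n = 112.4 + 1.656 · 5.7/√143 = 113.19

We are 95% confident that μ ≤ 113.19.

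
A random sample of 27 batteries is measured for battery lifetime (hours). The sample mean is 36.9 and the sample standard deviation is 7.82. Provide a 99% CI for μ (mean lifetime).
(32.72, 41.08)

t-interval (σ unknown):
df = n - 1 = 26
t* = 2.779 for 99% confidence

Margin of error = t* · s/√n = 2.779 · 7.82/√27 = 4.18

CI: (32.72, 41.08)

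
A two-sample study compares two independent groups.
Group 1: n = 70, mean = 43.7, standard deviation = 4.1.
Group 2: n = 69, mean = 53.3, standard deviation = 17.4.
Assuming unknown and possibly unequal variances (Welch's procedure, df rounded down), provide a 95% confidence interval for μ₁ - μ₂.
(-13.89, -5.31)

Difference: x̄₁ - x̄₂ = -9.60
SE = √(s₁²/n₁ + s₂²/n₂) = √(4.1²/70 + 17.4²/69) = 2.1513
df = 75.42 → 75 (Welch–Satterthwaite, rounded down)
t* = 1.992

CI: -9.60 ± 1.992 · 2.1513 = -9.60 ± 4.29 = (-13.89, -5.31)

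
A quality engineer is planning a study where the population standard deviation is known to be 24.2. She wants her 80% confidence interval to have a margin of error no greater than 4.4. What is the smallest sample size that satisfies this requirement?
n ≥ 50

For margin E ≤ 4.4:
n ≥ (z* · σ / E)²
n ≥ (1.282 · 24.2 / 4.4)²
n ≥ 49.72

Minimum n = 50 (rounding up)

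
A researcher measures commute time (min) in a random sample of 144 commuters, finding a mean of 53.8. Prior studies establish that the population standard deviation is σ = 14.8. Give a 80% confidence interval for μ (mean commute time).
(52.22, 55.38)

z-interval (σ known):
z* = 1.282 for 80% confidence

Margin of error = z* · σ/√n = 1.282 · 14.8/√144 = 1.58

CI: (53.8 - 1.58, 53.8 + 1.58) = (52.22, 55.38)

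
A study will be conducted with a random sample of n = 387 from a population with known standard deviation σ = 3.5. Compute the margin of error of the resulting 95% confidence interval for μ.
Margin of error = 0.35

Margin of error = z* · σ/√n
= 1.960 · 3.5/√387
= 1.960 · 3.5/19.6723
= 0.35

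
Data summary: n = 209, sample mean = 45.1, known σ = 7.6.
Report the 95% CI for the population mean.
(44.07, 46.13)

z-interval (σ known):
z* = 1.960 for 95% confidence

Margin of error = z* · σ/√n = 1.960 · 7.6/√209 = 1.03

CI: (45.1 - 1.03, 45.1 + 1.03) = (44.07, 46.13)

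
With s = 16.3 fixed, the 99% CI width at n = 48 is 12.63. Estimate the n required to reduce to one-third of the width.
n ≈ 432

CI width ∝ 1/√n
To reduce width by factor 3, need √n to grow by 3 → need 3² = 9 times as many samples.

Current: n = 48, width = 12.63
New: n = 432, width ≈ 4.06

Width reduced by factor of 12.63/4.06 = 3.11.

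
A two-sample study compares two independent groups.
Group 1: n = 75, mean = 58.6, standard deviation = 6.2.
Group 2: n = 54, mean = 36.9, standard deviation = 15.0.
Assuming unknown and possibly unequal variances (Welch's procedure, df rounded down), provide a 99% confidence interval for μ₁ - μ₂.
(15.96, 27.44)

Difference: x̄₁ - x̄₂ = 21.70
SE = √(s₁²/n₁ + s₂²/n₂) = √(6.2²/75 + 15.0²/54) = 2.1631
df = 66.12 → 66 (Welch–Satterthwaite, rounded down)
t* = 2.652

CI: 21.70 ± 2.652 · 2.1631 = 21.70 ± 5.74 = (15.96, 27.44)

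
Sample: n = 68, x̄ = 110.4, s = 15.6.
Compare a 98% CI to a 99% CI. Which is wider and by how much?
99% CI is wider by 1.01

df = 67
98% CI: t* = 2.383, (105.89, 114.91), width = 2 · t* · s/√n = 9.02
99% CI: t* = 2.651, (105.38, 115.42), width = 2 · t* · s/√n = 10.03

The 99% CI is wider by 10.03 - 9.02 = 1.01.
Higher confidence requires a wider interval.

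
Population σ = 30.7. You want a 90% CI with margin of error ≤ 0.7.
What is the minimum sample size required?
n ≥ 5205

For margin E ≤ 0.7:
n ≥ (z* · σ / E)²
n ≥ (1.645 · 30.7 / 0.7)²
n ≥ 5204.90

Minimum n = 5205 (rounding up)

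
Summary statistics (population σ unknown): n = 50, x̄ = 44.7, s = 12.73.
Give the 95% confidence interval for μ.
(41.08, 48.32)

t-interval (σ unknown):
df = n - 1 = 49
t* = 2.010 for 95% confidence

Margin of error = t* · s/√n = 2.010 · 12.73/√50 = 3.62

CI: (41.08, 48.32)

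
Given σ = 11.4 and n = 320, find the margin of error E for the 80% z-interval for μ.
Margin of error = 0.82

Margin of error = z* · σ/√n
= 1.282 · 11.4/√320
= 1.282 · 11.4/17.8885
= 0.82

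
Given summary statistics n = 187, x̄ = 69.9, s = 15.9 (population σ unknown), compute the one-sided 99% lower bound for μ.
μ ≥ 67.17

Lower bound (one-sided):
t* = 2.347 (one-sided for 99%)
Lower bound = x̄ - t* · s/√n = 69.9 - 2.347 · 15.9/√187 = 67.17

We are 99% confident that μ ≥ 67.17.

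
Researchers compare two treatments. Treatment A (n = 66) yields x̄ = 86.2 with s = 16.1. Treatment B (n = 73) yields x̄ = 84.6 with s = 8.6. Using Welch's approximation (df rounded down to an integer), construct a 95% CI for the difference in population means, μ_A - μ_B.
(-2.81, 6.01)

Difference: x̄₁ - x̄₂ = 1.60
SE = √(s₁²/n₁ + s₂²/n₂) = √(16.1²/66 + 8.6²/73) = 2.2227
df = 97.03 → 97 (Welch–Satterthwaite, rounded down)
t* = 1.985

CI: 1.60 ± 1.985 · 2.2227 = 1.60 ± 4.41 = (-2.81, 6.01)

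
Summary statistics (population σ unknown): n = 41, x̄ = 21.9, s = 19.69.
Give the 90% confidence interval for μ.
(16.72, 27.08)

t-interval (σ unknown):
df = n - 1 = 40
t* = 1.684 for 90% confidence

Margin of error = t* · s/√n = 1.684 · 19.69/√41 = 5.18

CI: (16.72, 27.08)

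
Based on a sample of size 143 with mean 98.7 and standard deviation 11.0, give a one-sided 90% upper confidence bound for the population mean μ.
μ ≤ 99.88

Upper bound (one-sided):
t* = 1.288 (one-sided for 90%)
Upper bound = x̄ + t* · s/√n = 98.7 + 1.288 · 11.0/√143 = 99.88

We are 90% confident that μ ≤ 99.88.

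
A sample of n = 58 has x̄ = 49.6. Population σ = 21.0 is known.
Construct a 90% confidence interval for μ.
(45.06, 54.14)

z-interval (σ known):
z* = 1.645 for 90% confidence

Margin of error = z* · σ/√n = 1.645 · 21.0/√58 = 4.54

CI: (49.6 - 4.54, 49.6 + 4.54) = (45.06, 54.14)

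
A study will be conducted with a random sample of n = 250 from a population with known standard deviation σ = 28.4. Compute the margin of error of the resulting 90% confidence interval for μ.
Margin of error = 2.95

Margin of error = z* · σ/√n
= 1.645 · 28.4/√250
= 1.645 · 28.4/15.8114
= 2.95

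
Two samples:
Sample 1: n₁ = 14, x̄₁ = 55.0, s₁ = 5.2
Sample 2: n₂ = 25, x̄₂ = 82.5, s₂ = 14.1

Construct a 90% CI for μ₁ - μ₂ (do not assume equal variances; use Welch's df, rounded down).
(-32.82, -22.18)

Difference: x̄₁ - x̄₂ = -27.50
SE = √(s₁²/n₁ + s₂²/n₂) = √(5.2²/14 + 14.1²/25) = 3.1439
df = 33.43 → 33 (Welch–Satterthwaite, rounded down)
t* = 1.692

CI: -27.50 ± 1.692 · 3.1439 = -27.50 ± 5.32 = (-32.82, -22.18)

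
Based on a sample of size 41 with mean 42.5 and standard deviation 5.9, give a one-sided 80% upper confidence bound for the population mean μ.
μ ≤ 43.28

Upper bound (one-sided):
t* = 0.851 (one-sided for 80%)
Upper bound = x̄ + t* · s/√n = 42.5 + 0.851 · 5.9/√41 = 43.28

We are 80% confident that μ ≤ 43.28.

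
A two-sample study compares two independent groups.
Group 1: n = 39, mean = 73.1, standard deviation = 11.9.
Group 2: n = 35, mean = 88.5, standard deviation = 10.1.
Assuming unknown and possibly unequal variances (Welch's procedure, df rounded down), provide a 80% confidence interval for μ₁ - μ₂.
(-18.71, -12.09)

Difference: x̄₁ - x̄₂ = -15.40
SE = √(s₁²/n₁ + s₂²/n₂) = √(11.9²/39 + 10.1²/35) = 2.5584
df = 71.79 → 71 (Welch–Satterthwaite, rounded down)
t* = 1.294

CI: -15.40 ± 1.294 · 2.5584 = -15.40 ± 3.31 = (-18.71, -12.09)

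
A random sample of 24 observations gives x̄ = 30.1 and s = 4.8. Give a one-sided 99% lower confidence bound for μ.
μ ≥ 27.65

Lower bound (one-sided):
t* = 2.500 (one-sided for 99%)
Lower bound = x̄ - t* · s/√n = 30.1 - 2.500 · 4.8/√24 = 27.65

We are 99% confident that μ ≥ 27.65.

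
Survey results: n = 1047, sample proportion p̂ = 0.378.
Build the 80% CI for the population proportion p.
(0.359, 0.397)

Proportion CI:
SE = √(p̂(1-p̂)/n) = √(0.378 · 0.622 / 1047) = 0.01499

z* = 1.282
Margin = z* · SE = 1.282 · 0.01499 = 0.0192

CI: 0.378 ± 0.0192 = (0.359, 0.397)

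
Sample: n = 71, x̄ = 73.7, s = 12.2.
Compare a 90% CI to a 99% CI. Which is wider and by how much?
99% CI is wider by 2.84

df = 70
90% CI: t* = 1.667, (71.29, 76.11), width = 2 · t* · s/√n = 4.83
99% CI: t* = 2.648, (69.87, 77.53), width = 2 · t* · s/√n = 7.67

The 99% CI is wider by 7.67 - 4.83 = 2.84.
Higher confidence requires a wider interval.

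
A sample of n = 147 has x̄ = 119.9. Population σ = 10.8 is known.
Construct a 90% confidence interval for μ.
(118.43, 121.37)

z-interval (σ known):
z* = 1.645 for 90% confidence

Margin of error = z* · σ/√n = 1.645 · 10.8/√147 = 1.47

CI: (119.9 - 1.47, 119.9 + 1.47) = (118.43, 121.37)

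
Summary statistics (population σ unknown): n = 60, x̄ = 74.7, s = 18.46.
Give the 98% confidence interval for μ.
(69.00, 80.40)

t-interval (σ unknown):
df = n - 1 = 59
t* = 2.391 for 98% confidence

Margin of error = t* · s/√n = 2.391 · 18.46/√60 = 5.70

CI: (69.00, 80.40)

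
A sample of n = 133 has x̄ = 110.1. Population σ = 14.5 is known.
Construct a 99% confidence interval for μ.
(106.86, 113.34)

z-interval (σ known):
z* = 2.576 for 99% confidence

Margin of error = z* · σ/√n = 2.576 · 14.5/√133 = 3.24

CI: (110.1 - 3.24, 110.1 + 3.24) = (106.86, 113.34)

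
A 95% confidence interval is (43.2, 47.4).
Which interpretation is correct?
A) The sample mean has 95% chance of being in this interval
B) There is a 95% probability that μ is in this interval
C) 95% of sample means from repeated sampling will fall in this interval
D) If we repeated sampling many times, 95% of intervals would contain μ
D

A) Wrong — x̄ is observed and sits in the interval by construction.
B) Wrong — μ is fixed; the randomness lives in the interval, not in μ.
C) Wrong — coverage applies to intervals containing μ, not to future x̄ values.
D) Correct — this is the frequentist long-run coverage interpretation.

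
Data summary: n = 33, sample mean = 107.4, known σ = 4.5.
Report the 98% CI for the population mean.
(105.58, 109.22)

z-interval (σ known):
z* = 2.326 for 98% confidence

Margin of error = z* · σ/√n = 2.326 · 4.5/√33 = 1.82

CI: (107.4 - 1.82, 107.4 + 1.82) = (105.58, 109.22)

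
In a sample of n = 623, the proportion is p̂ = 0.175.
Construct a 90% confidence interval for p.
(0.150, 0.200)

Proportion CI:
SE = √(p̂(1-p̂)/n) = √(0.175 · 0.825 / 623) = 0.01522

z* = 1.645
Margin = z* · SE = 1.645 · 0.01522 = 0.0250

CI: 0.175 ± 0.0250 = (0.150, 0.200)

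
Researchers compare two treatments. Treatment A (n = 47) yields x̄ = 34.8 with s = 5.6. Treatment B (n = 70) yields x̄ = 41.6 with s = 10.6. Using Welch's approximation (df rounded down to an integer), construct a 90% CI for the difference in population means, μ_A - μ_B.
(-9.30, -4.30)

Difference: x̄₁ - x̄₂ = -6.80
SE = √(s₁²/n₁ + s₂²/n₂) = √(5.6²/47 + 10.6²/70) = 1.5074
df = 109.82 → 109 (Welch–Satterthwaite, rounded down)
t* = 1.659

CI: -6.80 ± 1.659 · 1.5074 = -6.80 ± 2.50 = (-9.30, -4.30)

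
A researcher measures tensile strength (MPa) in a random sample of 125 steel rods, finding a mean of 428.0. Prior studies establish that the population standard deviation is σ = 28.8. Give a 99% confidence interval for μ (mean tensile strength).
(421.36, 434.64)

z-interval (σ known):
z* = 2.576 for 99% confidence

Margin of error = z* · σ/√n = 2.576 · 28.8/√125 = 6.64

CI: (428.0 - 6.64, 428.0 + 6.64) = (421.36, 434.64)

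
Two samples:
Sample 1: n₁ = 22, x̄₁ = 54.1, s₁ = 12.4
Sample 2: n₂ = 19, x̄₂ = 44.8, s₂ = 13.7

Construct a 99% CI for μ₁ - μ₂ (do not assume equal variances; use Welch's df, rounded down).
(-1.87, 20.47)

Difference: x̄₁ - x̄₂ = 9.30
SE = √(s₁²/n₁ + s₂²/n₂) = √(12.4²/22 + 13.7²/19) = 4.1070
df = 36.72 → 36 (Welch–Satterthwaite, rounded down)
t* = 2.719

CI: 9.30 ± 2.719 · 4.1070 = 9.30 ± 11.17 = (-1.87, 20.47)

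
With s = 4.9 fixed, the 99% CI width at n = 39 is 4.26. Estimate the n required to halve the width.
n ≈ 156

CI width ∝ 1/√n
To reduce width by factor 2, need √n to grow by 2 → need 2² = 4 times as many samples.

Current: n = 39, width = 4.26
New: n = 156, width ≈ 2.05

Width reduced by factor of 4.26/2.05 = 2.08.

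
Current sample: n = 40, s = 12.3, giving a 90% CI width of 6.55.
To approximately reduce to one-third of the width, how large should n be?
n ≈ 360

CI width ∝ 1/√n
To reduce width by factor 3, need √n to grow by 3 → need 3² = 9 times as many samples.

Current: n = 40, width = 6.55
New: n = 360, width ≈ 2.14

Width reduced by factor of 6.55/2.14 = 3.06.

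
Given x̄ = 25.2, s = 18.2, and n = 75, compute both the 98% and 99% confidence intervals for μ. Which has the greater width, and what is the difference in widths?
99% CI is wider by 1.12

df = 74
98% CI: t* = 2.378, (20.20, 30.20), width = 2 · t* · s/√n = 9.99
99% CI: t* = 2.644, (19.64, 30.76), width = 2 · t* · s/√n = 11.11

The 99% CI is wider by 11.11 - 9.99 = 1.12.
Higher confidence requires a wider interval.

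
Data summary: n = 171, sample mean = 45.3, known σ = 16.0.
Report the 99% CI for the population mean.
(42.15, 48.45)

z-interval (σ known):
z* = 2.576 for 99% confidence

Margin of error = z* · σ/√n = 2.576 · 16.0/√171 = 3.15

CI: (45.3 - 3.15, 45.3 + 3.15) = (42.15, 48.45)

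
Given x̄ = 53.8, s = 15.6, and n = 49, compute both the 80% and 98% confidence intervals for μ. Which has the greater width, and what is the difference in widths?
98% CI is wider by 4.94

df = 48
80% CI: t* = 1.299, (50.91, 56.69), width = 2 · t* · s/√n = 5.79
98% CI: t* = 2.407, (48.44, 59.16), width = 2 · t* · s/√n = 10.73

The 98% CI is wider by 10.73 - 5.79 = 4.94.
Higher confidence requires a wider interval.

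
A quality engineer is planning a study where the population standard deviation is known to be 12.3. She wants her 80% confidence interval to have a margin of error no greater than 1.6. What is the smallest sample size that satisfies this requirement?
n ≥ 98

For margin E ≤ 1.6:
n ≥ (z* · σ / E)²
n ≥ (1.282 · 12.3 / 1.6)²
n ≥ 97.13

Minimum n = 98 (rounding up)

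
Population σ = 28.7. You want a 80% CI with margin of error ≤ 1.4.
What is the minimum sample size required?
n ≥ 691

For margin E ≤ 1.4:
n ≥ (z* · σ / E)²
n ≥ (1.282 · 28.7 / 1.4)²
n ≥ 690.69

Minimum n = 691 (rounding up)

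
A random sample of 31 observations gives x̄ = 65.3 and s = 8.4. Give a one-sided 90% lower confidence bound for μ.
μ ≥ 63.32

Lower bound (one-sided):
t* = 1.310 (one-sided for 90%)
Lower bound = x̄ - t* · s/√n = 65.3 - 1.310 · 8.4/√31 = 63.32

We are 90% confident that μ ≥ 63.32.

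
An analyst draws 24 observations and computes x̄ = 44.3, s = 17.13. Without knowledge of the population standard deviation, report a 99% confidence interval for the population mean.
(34.48, 54.12)

t-interval (σ unknown):
df = n - 1 = 23
t* = 2.807 for 99% confidence

Margin of error = t* · s/√n = 2.807 · 17.13/√24 = 9.82

CI: (34.48, 54.12)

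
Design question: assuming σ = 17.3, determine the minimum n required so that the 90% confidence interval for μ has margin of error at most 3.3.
n ≥ 75

For margin E ≤ 3.3:
n ≥ (z* · σ / E)²
n ≥ (1.645 · 17.3 / 3.3)²
n ≥ 74.37

Minimum n = 75 (rounding up)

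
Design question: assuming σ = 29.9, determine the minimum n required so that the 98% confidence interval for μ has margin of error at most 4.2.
n ≥ 275

For margin E ≤ 4.2:
n ≥ (z* · σ / E)²
n ≥ (2.326 · 29.9 / 4.2)²
n ≥ 274.20

Minimum n = 275 (rounding up)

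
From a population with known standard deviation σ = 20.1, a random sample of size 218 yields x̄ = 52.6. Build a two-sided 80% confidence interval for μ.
(50.85, 54.35)

z-interval (σ known):
z* = 1.282 for 80% confidence

Margin of error = z* · σ/√n = 1.282 · 20.1/√218 = 1.75

CI: (52.6 - 1.75, 52.6 + 1.75) = (50.85, 54.35)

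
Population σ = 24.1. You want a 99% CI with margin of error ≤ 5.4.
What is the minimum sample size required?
n ≥ 133

For margin E ≤ 5.4:
n ≥ (z* · σ / E)²
n ≥ (2.576 · 24.1 / 5.4)²
n ≥ 132.17

Minimum n = 133 (rounding up)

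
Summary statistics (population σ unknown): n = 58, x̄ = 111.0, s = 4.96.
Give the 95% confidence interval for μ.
(109.70, 112.30)

t-interval (σ unknown):
df = n - 1 = 57
t* = 2.002 for 95% confidence

Margin of error = t* · s/√n = 2.002 · 4.96/√58 = 1.30

CI: (109.70, 112.30)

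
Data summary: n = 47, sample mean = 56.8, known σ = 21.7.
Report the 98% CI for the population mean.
(49.44, 64.16)

z-interval (σ known):
z* = 2.326 for 98% confidence

Margin of error = z* · σ/√n = 2.326 · 21.7/√47 = 7.36

CI: (56.8 - 7.36, 56.8 + 7.36) = (49.44, 64.16)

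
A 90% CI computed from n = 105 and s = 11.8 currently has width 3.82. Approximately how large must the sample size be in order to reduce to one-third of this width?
n ≈ 945

CI width ∝ 1/√n
To reduce width by factor 3, need √n to grow by 3 → need 3² = 9 times as many samples.

Current: n = 105, width = 3.82
New: n = 945, width ≈ 1.26

Width reduced by factor of 3.82/1.26 = 3.03.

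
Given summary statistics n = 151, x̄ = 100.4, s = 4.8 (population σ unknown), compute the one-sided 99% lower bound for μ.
μ ≥ 99.48

Lower bound (one-sided):
t* = 2.351 (one-sided for 99%)
Lower bound = x̄ - t* · s/√n = 100.4 - 2.351 · 4.8/√151 = 99.48

We are 99% confident that μ ≥ 99.48.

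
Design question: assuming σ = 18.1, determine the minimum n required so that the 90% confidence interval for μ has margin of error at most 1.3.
n ≥ 525

For margin E ≤ 1.3:
n ≥ (z* · σ / E)²
n ≥ (1.645 · 18.1 / 1.3)²
n ≥ 524.57

Minimum n = 525 (rounding up)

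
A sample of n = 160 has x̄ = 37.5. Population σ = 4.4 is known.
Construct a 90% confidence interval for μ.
(36.93, 38.07)

z-interval (σ known):
z* = 1.645 for 90% confidence

Margin of error = z* · σ/√n = 1.645 · 4.4/√160 = 0.57

CI: (37.5 - 0.57, 37.5 + 0.57) = (36.93, 38.07)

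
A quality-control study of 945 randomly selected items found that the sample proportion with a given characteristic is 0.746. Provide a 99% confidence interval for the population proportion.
(0.710, 0.782)

Proportion CI:
SE = √(p̂(1-p̂)/n) = √(0.746 · 0.254 / 945) = 0.01416

z* = 2.576
Margin = z* · SE = 2.576 · 0.01416 = 0.0365

CI: 0.746 ± 0.0365 = (0.710, 0.782)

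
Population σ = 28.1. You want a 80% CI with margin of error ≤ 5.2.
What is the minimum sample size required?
n ≥ 48

For margin E ≤ 5.2:
n ≥ (z* · σ / E)²
n ≥ (1.282 · 28.1 / 5.2)²
n ≥ 47.99

Minimum n = 48 (rounding up)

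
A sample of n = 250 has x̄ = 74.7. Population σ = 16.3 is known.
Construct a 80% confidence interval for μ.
(73.38, 76.02)

z-interval (σ known):
z* = 1.282 for 80% confidence

Margin of error = z* · σ/√n = 1.282 · 16.3/√250 = 1.32

CI: (74.7 - 1.32, 74.7 + 1.32) = (73.38, 76.02)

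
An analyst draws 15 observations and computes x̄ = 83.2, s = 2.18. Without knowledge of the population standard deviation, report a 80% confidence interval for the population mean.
(82.44, 83.96)

t-interval (σ unknown):
df = n - 1 = 14
t* = 1.345 for 80% confidence

Margin of error = t* · s/√n = 1.345 · 2.18/√15 = 0.76

CI: (82.44, 83.96)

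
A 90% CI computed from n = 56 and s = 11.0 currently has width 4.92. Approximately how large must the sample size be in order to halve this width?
n ≈ 224

CI width ∝ 1/√n
To reduce width by factor 2, need √n to grow by 2 → need 2² = 4 times as many samples.

Current: n = 56, width = 4.92
New: n = 224, width ≈ 2.43

Width reduced by factor of 4.92/2.43 = 2.02.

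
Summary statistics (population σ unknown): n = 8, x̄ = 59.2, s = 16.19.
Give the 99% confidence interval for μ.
(39.17, 79.23)

t-interval (σ unknown):
df = n - 1 = 7
t* = 3.499 for 99% confidence

Margin of error = t* · s/√n = 3.499 · 16.19/√8 = 20.03

CI: (39.17, 79.23)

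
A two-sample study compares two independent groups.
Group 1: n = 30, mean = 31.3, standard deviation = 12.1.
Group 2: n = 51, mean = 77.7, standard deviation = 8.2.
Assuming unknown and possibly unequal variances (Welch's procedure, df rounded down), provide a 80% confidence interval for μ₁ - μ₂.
(-49.64, -43.16)

Difference: x̄₁ - x̄₂ = -46.40
SE = √(s₁²/n₁ + s₂²/n₂) = √(12.1²/30 + 8.2²/51) = 2.4897
df = 44.89 → 44 (Welch–Satterthwaite, rounded down)
t* = 1.301

CI: -46.40 ± 1.301 · 2.4897 = -46.40 ± 3.24 = (-49.64, -43.16)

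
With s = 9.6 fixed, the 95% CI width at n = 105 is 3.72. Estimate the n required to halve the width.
n ≈ 420

CI width ∝ 1/√n
To reduce width by factor 2, need √n to grow by 2 → need 2² = 4 times as many samples.

Current: n = 105, width = 3.72
New: n = 420, width ≈ 1.84

Width reduced by factor of 3.72/1.84 = 2.02.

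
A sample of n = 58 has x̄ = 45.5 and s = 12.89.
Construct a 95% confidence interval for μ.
(42.11, 48.89)

t-interval (σ unknown):
df = n - 1 = 57
t* = 2.002 for 95% confidence

Margin of error = t* · s/√n = 2.002 · 12.89/√58 = 3.39

CI: (42.11, 48.89)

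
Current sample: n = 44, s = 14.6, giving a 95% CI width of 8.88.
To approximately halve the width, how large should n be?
n ≈ 176

CI width ∝ 1/√n
To reduce width by factor 2, need √n to grow by 2 → need 2² = 4 times as many samples.

Current: n = 44, width = 8.88
New: n = 176, width ≈ 4.34

Width reduced by factor of 8.88/4.34 = 2.05.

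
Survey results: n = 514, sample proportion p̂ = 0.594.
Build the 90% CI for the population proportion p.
(0.558, 0.630)

Proportion CI:
SE = √(p̂(1-p̂)/n) = √(0.594 · 0.406 / 514) = 0.02166

z* = 1.645
Margin = z* · SE = 1.645 · 0.02166 = 0.0356

CI: 0.594 ± 0.0356 = (0.558, 0.630)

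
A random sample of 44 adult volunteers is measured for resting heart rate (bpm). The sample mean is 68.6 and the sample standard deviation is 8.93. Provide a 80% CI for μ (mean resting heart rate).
(66.85, 70.35)

t-interval (σ unknown):
df = n - 1 = 43
t* = 1.302 for 80% confidence

Margin of error = t* · s/√n = 1.302 · 8.93/√44 = 1.75

CI: (66.85, 70.35)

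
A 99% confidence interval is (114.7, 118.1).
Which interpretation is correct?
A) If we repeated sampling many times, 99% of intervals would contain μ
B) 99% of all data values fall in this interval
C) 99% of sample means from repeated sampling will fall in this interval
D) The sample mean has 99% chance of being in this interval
A

A) Correct — this is the frequentist long-run coverage interpretation.
B) Wrong — a CI is about the parameter μ, not individual data values.
C) Wrong — coverage applies to intervals containing μ, not to future x̄ values.
D) Wrong — x̄ is observed and sits in the interval by construction.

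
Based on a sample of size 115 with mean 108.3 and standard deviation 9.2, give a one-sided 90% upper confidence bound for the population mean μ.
μ ≤ 109.41

Upper bound (one-sided):
t* = 1.289 (one-sided for 90%)
Upper bound = x̄ + t* · s/√n = 108.3 + 1.289 · 9.2/√115 = 109.41

We are 90% confident that μ ≤ 109.41.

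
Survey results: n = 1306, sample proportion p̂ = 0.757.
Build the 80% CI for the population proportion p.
(0.742, 0.772)

Proportion CI:
SE = √(p̂(1-p̂)/n) = √(0.757 · 0.243 / 1306) = 0.01187

z* = 1.282
Margin = z* · SE = 1.282 · 0.01187 = 0.0152

CI: 0.757 ± 0.0152 = (0.742, 0.772)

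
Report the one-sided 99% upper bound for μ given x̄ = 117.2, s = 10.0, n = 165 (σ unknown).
μ ≤ 119.03

Upper bound (one-sided):
t* = 2.349 (one-sided for 99%)
Upper bound = x̄ + t* · s/√n = 117.2 + 2.349 · 10.0/√165 = 119.03

We are 99% confident that μ ≤ 119.03.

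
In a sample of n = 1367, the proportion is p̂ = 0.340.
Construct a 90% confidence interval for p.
(0.319, 0.361)

Proportion CI:
SE = √(p̂(1-p̂)/n) = √(0.340 · 0.660 / 1367) = 0.01281

z* = 1.645
Margin = z* · SE = 1.645 · 0.01281 = 0.0211

CI: 0.340 ± 0.0211 = (0.319, 0.361)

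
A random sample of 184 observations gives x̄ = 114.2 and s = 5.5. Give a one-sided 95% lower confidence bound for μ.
μ ≥ 113.53

Lower bound (one-sided):
t* = 1.653 (one-sided for 95%)
Lower bound = x̄ - t* · s/√n = 114.2 - 1.653 · 5.5/√184 = 113.53

We are 95% confident that μ ≥ 113.53.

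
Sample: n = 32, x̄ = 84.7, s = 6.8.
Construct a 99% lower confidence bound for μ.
μ ≥ 81.75

Lower bound (one-sided):
t* = 2.453 (one-sided for 99%)
Lower bound = x̄ - t* · s/√n = 84.7 - 2.453 · 6.8/√32 = 81.75

We are 99% confident that μ ≥ 81.75.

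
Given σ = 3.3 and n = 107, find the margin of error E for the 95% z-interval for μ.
Margin of error = 0.63

Margin of error = z* · σ/√n
= 1.960 · 3.3/√107
= 1.960 · 3.3/10.3441
= 0.63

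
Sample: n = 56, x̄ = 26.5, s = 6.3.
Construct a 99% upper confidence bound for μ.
μ ≤ 28.52

Upper bound (one-sided):
t* = 2.396 (one-sided for 99%)
Upper bound = x̄ + t* · s/√n = 26.5 + 2.396 · 6.3/√56 = 28.52

We are 99% confident that μ ≤ 28.52.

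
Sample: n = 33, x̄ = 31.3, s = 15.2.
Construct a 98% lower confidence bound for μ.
μ ≥ 25.63

Lower bound (one-sided):
t* = 2.141 (one-sided for 98%)
Lower bound = x̄ - t* · s/√n = 31.3 - 2.141 · 15.2/√33 = 25.63

We are 98% confident that μ ≥ 25.63.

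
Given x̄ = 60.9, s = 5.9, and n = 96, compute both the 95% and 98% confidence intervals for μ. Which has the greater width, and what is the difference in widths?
98% CI is wider by 0.46

df = 95
95% CI: t* = 1.985, (59.70, 62.10), width = 2 · t* · s/√n = 2.39
98% CI: t* = 2.366, (59.48, 62.32), width = 2 · t* · s/√n = 2.85

The 98% CI is wider by 2.85 - 2.39 = 0.46.
Higher confidence requires a wider interval.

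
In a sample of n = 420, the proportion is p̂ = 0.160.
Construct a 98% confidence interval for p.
(0.118, 0.202)

Proportion CI:
SE = √(p̂(1-p̂)/n) = √(0.160 · 0.840 / 420) = 0.01789

z* = 2.326
Margin = z* · SE = 2.326 · 0.01789 = 0.0416

CI: 0.160 ± 0.0416 = (0.118, 0.202)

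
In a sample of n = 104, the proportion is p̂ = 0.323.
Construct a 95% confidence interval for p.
(0.233, 0.413)

Proportion CI:
SE = √(p̂(1-p̂)/n) = √(0.323 · 0.677 / 104) = 0.04585

z* = 1.960
Margin = z* · SE = 1.960 · 0.04585 = 0.0899

CI: 0.323 ± 0.0899 = (0.233, 0.413)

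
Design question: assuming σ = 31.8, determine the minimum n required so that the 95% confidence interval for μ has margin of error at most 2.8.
n ≥ 496

For margin E ≤ 2.8:
n ≥ (z* · σ / E)²
n ≥ (1.960 · 31.8 / 2.8)²
n ≥ 495.51

Minimum n = 496 (rounding up)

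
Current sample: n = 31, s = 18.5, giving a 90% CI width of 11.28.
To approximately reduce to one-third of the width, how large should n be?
n ≈ 279

CI width ∝ 1/√n
To reduce width by factor 3, need √n to grow by 3 → need 3² = 9 times as many samples.

Current: n = 31, width = 11.28
New: n = 279, width ≈ 3.65

Width reduced by factor of 11.28/3.65 = 3.09.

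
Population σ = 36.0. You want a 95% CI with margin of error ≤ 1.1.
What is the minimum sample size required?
n ≥ 4115

For margin E ≤ 1.1:
n ≥ (z* · σ / E)²
n ≥ (1.960 · 36.0 / 1.1)²
n ≥ 4114.64

Minimum n = 4115 (rounding up)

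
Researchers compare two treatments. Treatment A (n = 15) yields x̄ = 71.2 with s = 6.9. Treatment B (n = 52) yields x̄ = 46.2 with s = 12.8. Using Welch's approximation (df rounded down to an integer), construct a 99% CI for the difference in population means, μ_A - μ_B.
(18.22, 31.78)

Difference: x̄₁ - x̄₂ = 25.00
SE = √(s₁²/n₁ + s₂²/n₂) = √(6.9²/15 + 12.8²/52) = 2.5149
df = 43.75 → 43 (Welch–Satterthwaite, rounded down)
t* = 2.695

CI: 25.00 ± 2.695 · 2.5149 = 25.00 ± 6.78 = (18.22, 31.78)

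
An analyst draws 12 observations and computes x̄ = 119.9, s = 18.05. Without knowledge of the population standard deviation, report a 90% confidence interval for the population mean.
(110.54, 129.26)

t-interval (σ unknown):
df = n - 1 = 11
t* = 1.796 for 90% confidence

Margin of error = t* · s/√n = 1.796 · 18.05/√12 = 9.36

CI: (110.54, 129.26)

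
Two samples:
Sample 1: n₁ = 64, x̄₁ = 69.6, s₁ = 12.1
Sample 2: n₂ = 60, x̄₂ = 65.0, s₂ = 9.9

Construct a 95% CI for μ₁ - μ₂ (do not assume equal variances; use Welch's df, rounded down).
(0.68, 8.52)

Difference: x̄₁ - x̄₂ = 4.60
SE = √(s₁²/n₁ + s₂²/n₂) = √(12.1²/64 + 9.9²/60) = 1.9802
df = 119.84 → 119 (Welch–Satterthwaite, rounded down)
t* = 1.980

CI: 4.60 ± 1.980 · 1.9802 = 4.60 ± 3.92 = (0.68, 8.52)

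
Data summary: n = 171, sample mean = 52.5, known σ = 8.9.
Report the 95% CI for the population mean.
(51.17, 53.83)

z-interval (σ known):
z* = 1.960 for 95% confidence

Margin of error = z* · σ/√n = 1.960 · 8.9/√171 = 1.33

CI: (52.5 - 1.33, 52.5 + 1.33) = (51.17, 53.83)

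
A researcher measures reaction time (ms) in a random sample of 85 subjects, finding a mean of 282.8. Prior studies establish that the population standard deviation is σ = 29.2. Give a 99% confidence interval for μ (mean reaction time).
(274.64, 290.96)

z-interval (σ known):
z* = 2.576 for 99% confidence

Margin of error = z* · σ/√n = 2.576 · 29.2/√85 = 8.16

CI: (282.8 - 8.16, 282.8 + 8.16) = (274.64, 290.96)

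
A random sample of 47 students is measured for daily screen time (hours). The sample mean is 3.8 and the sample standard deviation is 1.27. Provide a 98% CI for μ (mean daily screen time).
(3.35, 4.25)

t-interval (σ unknown):
df = n - 1 = 46
t* = 2.410 for 98% confidence

Margin of error = t* · s/√n = 2.410 · 1.27/√47 = 0.45

CI: (3.35, 4.25)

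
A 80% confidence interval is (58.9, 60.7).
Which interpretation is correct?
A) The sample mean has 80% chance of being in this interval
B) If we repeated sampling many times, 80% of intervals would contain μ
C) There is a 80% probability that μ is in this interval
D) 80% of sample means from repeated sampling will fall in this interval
B

A) Wrong — x̄ is observed and sits in the interval by construction.
B) Correct — this is the frequentist long-run coverage interpretation.
C) Wrong — μ is fixed; the randomness lives in the interval, not in μ.
D) Wrong — coverage applies to intervals containing μ, not to future x̄ values.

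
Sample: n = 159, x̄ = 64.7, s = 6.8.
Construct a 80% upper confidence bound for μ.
μ ≤ 65.16

Upper bound (one-sided):
t* = 0.844 (one-sided for 80%)
Upper bound = x̄ + t* · s/√n = 64.7 + 0.844 · 6.8/√159 = 65.16

We are 80% confident that μ ≤ 65.16.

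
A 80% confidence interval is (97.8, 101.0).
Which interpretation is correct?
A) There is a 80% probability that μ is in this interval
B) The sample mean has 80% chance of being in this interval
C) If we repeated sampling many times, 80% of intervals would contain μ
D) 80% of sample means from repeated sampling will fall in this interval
C

A) Wrong — μ is fixed; the randomness lives in the interval, not in μ.
B) Wrong — x̄ is observed and sits in the interval by construction.
C) Correct — this is the frequentist long-run coverage interpretation.
D) Wrong — coverage applies to intervals containing μ, not to future x̄ values.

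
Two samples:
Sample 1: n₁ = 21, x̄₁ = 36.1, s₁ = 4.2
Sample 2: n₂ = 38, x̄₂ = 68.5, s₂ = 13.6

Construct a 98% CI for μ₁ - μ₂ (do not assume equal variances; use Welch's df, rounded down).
(-38.15, -26.65)

Difference: x̄₁ - x̄₂ = -32.40
SE = √(s₁²/n₁ + s₂²/n₂) = √(4.2²/21 + 13.6²/38) = 2.3890
df = 48.22 → 48 (Welch–Satterthwaite, rounded down)
t* = 2.407

CI: -32.40 ± 2.407 · 2.3890 = -32.40 ± 5.75 = (-38.15, -26.65)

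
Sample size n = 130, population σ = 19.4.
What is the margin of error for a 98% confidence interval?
Margin of error = 3.96

Margin of error = z* · σ/√n
= 2.326 · 19.4/√130
= 2.326 · 19.4/11.4018
= 3.96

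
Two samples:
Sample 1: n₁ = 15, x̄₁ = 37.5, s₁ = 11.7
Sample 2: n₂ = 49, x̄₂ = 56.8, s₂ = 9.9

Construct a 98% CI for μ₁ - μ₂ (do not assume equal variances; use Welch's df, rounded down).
(-27.73, -10.87)

Difference: x̄₁ - x̄₂ = -19.30
SE = √(s₁²/n₁ + s₂²/n₂) = √(11.7²/15 + 9.9²/49) = 3.3356
df = 20.52 → 20 (Welch–Satterthwaite, rounded down)
t* = 2.528

CI: -19.30 ± 2.528 · 3.3356 = -19.30 ± 8.43 = (-27.73, -10.87)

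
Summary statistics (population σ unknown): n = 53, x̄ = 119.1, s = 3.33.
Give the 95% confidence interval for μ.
(118.18, 120.02)

t-interval (σ unknown):
df = n - 1 = 52
t* = 2.007 for 95% confidence

Margin of error = t* · s/√n = 2.007 · 3.33/√53 = 0.92

CI: (118.18, 120.02)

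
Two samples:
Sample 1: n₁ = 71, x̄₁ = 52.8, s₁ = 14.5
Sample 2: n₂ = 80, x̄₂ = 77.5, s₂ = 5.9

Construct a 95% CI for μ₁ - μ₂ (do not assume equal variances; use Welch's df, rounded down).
(-28.36, -21.04)

Difference: x̄₁ - x̄₂ = -24.70
SE = √(s₁²/n₁ + s₂²/n₂) = √(14.5²/71 + 5.9²/80) = 1.8429
df = 90.35 → 90 (Welch–Satterthwaite, rounded down)
t* = 1.987

CI: -24.70 ± 1.987 · 1.8429 = -24.70 ± 3.66 = (-28.36, -21.04)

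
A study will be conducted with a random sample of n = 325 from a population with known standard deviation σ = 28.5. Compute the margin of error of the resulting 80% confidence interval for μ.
Margin of error = 2.03

Margin of error = z* · σ/√n
= 1.282 · 28.5/√325
= 1.282 · 28.5/18.0278
= 2.03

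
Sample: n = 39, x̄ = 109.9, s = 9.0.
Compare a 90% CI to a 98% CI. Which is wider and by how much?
98% CI is wider by 2.14

df = 38
90% CI: t* = 1.686, (107.47, 112.33), width = 2 · t* · s/√n = 4.86
98% CI: t* = 2.429, (106.40, 113.40), width = 2 · t* · s/√n = 7.00

The 98% CI is wider by 7.00 - 4.86 = 2.14.
Higher confidence requires a wider interval.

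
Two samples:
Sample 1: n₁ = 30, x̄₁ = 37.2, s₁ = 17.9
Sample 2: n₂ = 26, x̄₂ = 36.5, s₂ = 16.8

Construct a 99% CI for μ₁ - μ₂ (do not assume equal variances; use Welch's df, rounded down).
(-11.70, 13.10)

Difference: x̄₁ - x̄₂ = 0.70
SE = √(s₁²/n₁ + s₂²/n₂) = √(17.9²/30 + 16.8²/26) = 4.6407
df = 53.64 → 53 (Welch–Satterthwaite, rounded down)
t* = 2.672

CI: 0.70 ± 2.672 · 4.6407 = 0.70 ± 12.40 = (-11.70, 13.10)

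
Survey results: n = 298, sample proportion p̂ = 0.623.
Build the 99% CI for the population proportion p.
(0.551, 0.695)

Proportion CI:
SE = √(p̂(1-p̂)/n) = √(0.623 · 0.377 / 298) = 0.02807

z* = 2.576
Margin = z* · SE = 2.576 · 0.02807 = 0.0723

CI: 0.623 ± 0.0723 = (0.551, 0.695)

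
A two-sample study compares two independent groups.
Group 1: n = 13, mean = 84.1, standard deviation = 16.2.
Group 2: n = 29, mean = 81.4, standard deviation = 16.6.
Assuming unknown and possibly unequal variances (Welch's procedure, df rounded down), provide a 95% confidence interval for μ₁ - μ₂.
(-8.57, 13.97)

Difference: x̄₁ - x̄₂ = 2.70
SE = √(s₁²/n₁ + s₂²/n₂) = √(16.2²/13 + 16.6²/29) = 5.4488
df = 23.70 → 23 (Welch–Satterthwaite, rounded down)
t* = 2.069

CI: 2.70 ± 2.069 · 5.4488 = 2.70 ± 11.27 = (-8.57, 13.97)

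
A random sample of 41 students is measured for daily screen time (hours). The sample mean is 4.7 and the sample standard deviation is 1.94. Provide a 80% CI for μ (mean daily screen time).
(4.31, 5.09)

t-interval (σ unknown):
df = n - 1 = 40
t* = 1.303 for 80% confidence

Margin of error = t* · s/√n = 1.303 · 1.94/√41 = 0.39

CI: (4.31, 5.09)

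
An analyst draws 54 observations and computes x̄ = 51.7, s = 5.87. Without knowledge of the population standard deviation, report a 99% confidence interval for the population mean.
(49.57, 53.83)

t-interval (σ unknown):
df = n - 1 = 53
t* = 2.672 for 99% confidence

Margin of error = t* · s/√n = 2.672 · 5.87/√54 = 2.13

CI: (49.57, 53.83)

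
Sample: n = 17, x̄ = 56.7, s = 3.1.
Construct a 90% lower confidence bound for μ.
μ ≥ 55.69

Lower bound (one-sided):
t* = 1.337 (one-sided for 90%)
Lower bound = x̄ - t* · s/√n = 56.7 - 1.337 · 3.1/√17 = 55.69

We are 90% confident that μ ≥ 55.69.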